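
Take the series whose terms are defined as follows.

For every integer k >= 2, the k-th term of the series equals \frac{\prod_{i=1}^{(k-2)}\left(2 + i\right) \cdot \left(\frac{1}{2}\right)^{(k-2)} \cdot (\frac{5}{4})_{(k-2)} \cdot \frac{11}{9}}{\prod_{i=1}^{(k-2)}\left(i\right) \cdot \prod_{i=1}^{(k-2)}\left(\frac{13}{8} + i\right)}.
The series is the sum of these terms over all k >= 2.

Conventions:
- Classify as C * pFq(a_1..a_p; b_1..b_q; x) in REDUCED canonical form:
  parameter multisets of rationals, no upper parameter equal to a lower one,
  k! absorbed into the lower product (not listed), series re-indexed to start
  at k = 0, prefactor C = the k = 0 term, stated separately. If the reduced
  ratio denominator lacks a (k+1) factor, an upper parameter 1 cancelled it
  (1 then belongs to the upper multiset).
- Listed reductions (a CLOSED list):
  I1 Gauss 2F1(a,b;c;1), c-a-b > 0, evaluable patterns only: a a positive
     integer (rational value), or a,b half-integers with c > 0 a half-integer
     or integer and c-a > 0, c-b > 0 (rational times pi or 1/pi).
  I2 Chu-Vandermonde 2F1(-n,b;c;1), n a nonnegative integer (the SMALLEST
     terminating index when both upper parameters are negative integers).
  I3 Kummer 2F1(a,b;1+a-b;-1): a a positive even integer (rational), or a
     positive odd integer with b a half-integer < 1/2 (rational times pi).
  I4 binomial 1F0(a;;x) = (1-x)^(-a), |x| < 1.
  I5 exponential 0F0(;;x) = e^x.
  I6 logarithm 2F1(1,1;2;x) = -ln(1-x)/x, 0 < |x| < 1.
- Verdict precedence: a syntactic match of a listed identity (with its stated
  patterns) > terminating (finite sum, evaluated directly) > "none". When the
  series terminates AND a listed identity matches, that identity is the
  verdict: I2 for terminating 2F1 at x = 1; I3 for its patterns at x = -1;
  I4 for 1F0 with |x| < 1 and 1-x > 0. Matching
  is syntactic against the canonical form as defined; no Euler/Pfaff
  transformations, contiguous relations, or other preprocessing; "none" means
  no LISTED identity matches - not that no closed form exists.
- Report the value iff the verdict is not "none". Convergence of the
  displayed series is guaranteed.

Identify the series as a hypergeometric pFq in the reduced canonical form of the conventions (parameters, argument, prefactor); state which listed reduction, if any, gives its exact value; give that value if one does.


Canonical form: C = \frac{11}{9} times 2F1 with upper {\frac{5}{4}, 3}, lower {\frac{21}{8}}, x = \frac{1}{2}. Verdict: none - this 2F1 at x = \frac{1}{2} matches no listed pattern, and upper {\frac{5}{4}, 3} holds no stopper.

Key observation: x = \frac{1}{2} and the running product (prefactor 11/9) telescopes to a rising factorial.
Ratio: r(k) = \frac{1}{2} * (k+\frac{5}{4}) (k+3) / [(k+\frac{21}{8}) (k+1)] ; factor over Q: parameters, x = \frac{1}{2}, and C = \frac{11}{9}.


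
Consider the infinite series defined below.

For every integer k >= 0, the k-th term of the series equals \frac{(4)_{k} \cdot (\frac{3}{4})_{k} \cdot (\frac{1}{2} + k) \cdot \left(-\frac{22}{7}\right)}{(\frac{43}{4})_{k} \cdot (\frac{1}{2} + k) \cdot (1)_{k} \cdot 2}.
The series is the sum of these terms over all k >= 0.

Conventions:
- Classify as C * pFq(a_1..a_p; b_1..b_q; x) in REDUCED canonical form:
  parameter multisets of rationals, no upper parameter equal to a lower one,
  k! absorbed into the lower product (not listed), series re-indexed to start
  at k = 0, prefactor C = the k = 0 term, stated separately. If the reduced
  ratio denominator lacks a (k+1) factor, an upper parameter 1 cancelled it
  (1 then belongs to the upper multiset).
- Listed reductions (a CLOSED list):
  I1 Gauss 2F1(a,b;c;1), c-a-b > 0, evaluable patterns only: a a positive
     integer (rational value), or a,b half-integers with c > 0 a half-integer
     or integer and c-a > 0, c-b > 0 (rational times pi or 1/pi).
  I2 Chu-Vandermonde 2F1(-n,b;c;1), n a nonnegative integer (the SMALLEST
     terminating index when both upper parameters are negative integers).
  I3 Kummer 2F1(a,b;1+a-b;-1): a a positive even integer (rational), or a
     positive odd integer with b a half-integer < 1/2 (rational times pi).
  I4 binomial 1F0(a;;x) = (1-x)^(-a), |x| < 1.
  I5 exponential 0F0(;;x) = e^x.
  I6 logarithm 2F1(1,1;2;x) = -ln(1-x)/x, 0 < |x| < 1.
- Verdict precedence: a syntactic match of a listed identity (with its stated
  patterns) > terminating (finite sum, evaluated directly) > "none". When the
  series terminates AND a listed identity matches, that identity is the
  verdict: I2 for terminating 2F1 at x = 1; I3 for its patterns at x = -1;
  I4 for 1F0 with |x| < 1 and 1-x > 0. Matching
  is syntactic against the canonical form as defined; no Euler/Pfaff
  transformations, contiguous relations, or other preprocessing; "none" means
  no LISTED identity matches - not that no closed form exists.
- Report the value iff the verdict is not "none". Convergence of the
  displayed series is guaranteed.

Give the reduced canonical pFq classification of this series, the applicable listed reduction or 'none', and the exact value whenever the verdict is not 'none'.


Reduced: x = 1, 2F1, upper = {\frac{3}{4}, 4}, lower = {\frac{43}{4}}, C = -\frac{11}{7}. Verdict: Gauss (I1, integer-parameter pattern) matches (x = 1: the Gamma ratio telescopes since c-a-b = 6 > 0 and a = 4 in Z>0). Value: -\frac{66495}{28672}.

Key observation: t_0 being -\frac{11}{7}, (1)_k (prefactor -11/7) is k! itself.
Ratio: r(k) = 1 * (k+\frac{3}{4}) (k+4) / [(k+\frac{43}{4}) (k+1)] - poly over poly, x = 1 from leading terms; C = -\frac{11}{7} at k = 0.


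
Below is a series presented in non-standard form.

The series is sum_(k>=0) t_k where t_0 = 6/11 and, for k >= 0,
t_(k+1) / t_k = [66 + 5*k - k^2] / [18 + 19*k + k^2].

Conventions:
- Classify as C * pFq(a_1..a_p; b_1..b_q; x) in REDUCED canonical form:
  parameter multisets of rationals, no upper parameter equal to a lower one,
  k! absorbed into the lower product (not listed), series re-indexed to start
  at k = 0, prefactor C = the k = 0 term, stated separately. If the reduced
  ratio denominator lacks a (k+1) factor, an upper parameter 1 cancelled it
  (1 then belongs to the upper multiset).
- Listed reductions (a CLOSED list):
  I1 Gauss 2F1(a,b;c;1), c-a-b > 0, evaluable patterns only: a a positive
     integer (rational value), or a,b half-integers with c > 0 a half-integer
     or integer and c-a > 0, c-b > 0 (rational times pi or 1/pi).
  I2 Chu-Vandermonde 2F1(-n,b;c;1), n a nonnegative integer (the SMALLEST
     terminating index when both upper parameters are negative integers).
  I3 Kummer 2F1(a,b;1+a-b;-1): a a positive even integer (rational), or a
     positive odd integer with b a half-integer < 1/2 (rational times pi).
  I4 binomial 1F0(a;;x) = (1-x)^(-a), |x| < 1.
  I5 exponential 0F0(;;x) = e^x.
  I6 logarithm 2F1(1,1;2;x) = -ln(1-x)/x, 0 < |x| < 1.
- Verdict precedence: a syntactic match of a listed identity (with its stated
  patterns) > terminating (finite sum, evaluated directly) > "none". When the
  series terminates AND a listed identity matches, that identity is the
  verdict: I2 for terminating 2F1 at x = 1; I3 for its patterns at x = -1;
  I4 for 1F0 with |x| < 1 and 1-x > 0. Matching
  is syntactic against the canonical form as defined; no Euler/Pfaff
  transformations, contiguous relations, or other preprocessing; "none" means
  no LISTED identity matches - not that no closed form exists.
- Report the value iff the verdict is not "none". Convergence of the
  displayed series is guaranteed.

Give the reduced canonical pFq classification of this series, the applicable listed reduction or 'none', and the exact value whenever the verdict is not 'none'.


With C = 6/11: the canonical form is 2F1(-11, 6; 18; -1). Verdict at x = -1: the Kummer evaluation I3 matches (x = -1; c = 18 equals 1+a-b for upper {-11, 6}: listed pattern). Value: 204/11.

The tell: x = (-1) and roots of the ratio polynomials (prefactor 6/11) are the negated parameters.
Ratio: r(k) = (-1) * (k-11) (k+6) / [(k+18) (k+1)] ; factor over Q: parameters, x = (-1), and C = 6/11.


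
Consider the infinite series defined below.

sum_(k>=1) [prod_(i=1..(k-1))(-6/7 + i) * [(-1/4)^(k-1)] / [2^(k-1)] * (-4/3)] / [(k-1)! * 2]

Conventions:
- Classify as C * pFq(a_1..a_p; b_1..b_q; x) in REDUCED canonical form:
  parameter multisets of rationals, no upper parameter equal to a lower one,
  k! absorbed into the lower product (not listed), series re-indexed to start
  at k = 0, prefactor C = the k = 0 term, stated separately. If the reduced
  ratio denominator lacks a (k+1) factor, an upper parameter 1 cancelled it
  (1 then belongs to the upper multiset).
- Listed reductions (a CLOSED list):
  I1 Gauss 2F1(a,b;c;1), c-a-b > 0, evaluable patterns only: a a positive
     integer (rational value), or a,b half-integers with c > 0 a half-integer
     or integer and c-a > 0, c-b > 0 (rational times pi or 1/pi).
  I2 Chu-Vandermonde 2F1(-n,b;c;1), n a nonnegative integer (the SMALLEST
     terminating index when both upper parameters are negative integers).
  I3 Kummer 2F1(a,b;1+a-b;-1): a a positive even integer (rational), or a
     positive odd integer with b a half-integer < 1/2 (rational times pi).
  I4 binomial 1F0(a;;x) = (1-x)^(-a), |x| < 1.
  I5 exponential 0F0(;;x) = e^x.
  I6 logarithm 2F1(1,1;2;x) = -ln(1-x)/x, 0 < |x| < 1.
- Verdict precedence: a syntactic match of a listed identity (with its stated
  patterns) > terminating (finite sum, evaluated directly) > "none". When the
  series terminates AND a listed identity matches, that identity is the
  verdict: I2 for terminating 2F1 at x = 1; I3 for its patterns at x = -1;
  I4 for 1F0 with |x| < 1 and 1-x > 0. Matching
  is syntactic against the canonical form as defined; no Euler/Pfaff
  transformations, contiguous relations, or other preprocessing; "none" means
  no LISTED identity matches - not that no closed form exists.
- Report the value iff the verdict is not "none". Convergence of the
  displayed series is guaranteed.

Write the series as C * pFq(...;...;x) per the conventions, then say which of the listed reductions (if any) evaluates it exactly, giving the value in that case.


Key observation: x = (-1/8) and the constant factors (C = -2/3) combine into one prefactor.
Ratio: r(k) = (-1/8) * (k+1/7) / [(k+1)] - rational in k, leading ratio (-1/8); with t_0 = -2/3, classification follows.

Canonical form: C = -2/3 times 1F0 with upper {1/7}, lower {-}, x = -1/8. Verdict: this is the I4 binomial reduction (the 1F0 binomial series: exponent -1/7, x = -1/8). Sum: (-2/3) * (9/8)^(-1/7).


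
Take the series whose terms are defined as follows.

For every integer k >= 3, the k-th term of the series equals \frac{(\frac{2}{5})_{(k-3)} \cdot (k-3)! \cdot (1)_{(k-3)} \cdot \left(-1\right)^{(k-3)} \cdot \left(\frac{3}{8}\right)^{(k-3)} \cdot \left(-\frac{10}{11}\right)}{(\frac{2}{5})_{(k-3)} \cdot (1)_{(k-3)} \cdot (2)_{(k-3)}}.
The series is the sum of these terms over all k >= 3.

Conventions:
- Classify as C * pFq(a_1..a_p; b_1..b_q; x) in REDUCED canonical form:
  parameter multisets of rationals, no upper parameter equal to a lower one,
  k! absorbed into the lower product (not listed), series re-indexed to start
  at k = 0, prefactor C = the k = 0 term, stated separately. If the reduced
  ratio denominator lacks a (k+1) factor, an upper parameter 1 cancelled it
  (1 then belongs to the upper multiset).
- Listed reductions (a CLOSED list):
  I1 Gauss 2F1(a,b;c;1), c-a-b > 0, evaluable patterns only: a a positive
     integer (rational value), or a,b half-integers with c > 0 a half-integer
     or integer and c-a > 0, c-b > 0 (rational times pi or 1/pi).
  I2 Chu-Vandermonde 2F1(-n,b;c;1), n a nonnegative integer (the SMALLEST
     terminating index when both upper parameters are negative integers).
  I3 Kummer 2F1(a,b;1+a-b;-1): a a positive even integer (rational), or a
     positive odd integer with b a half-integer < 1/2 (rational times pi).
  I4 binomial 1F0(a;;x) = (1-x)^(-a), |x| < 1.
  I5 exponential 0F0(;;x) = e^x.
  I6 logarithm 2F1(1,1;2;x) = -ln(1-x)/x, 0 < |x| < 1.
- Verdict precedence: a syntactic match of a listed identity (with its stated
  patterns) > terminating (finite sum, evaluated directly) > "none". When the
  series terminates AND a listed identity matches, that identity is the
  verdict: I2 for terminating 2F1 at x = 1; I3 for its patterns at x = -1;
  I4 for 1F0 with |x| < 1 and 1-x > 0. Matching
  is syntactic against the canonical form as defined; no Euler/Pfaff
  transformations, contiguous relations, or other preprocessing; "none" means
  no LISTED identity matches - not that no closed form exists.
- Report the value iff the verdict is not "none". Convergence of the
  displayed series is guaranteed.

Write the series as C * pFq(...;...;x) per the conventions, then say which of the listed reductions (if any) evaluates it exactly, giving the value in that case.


Canonical form: C = -\frac{10}{11} times 2F1 with upper {1, 1}, lower {2}, x = -\frac{3}{8}. Verdict at x = -\frac{3}{8}: the logarithmic series (I6) matches (the logarithm: parameters (1,1;2), x = -\frac{3}{8}). Exact value: \left(-\frac{80}{33}\right) \cdot \ln\left(\frac{11}{8}\right).

First insight: with t_0 = -\frac{10}{11}, the factorial ratio (C = -10/11) (k+a-1)!/(a-1)! is a rising factorial (a)_k.
Adjacent-term ratio: r(k) = -\frac{3}{8} * (k+1) (k+1) / [(k+2) (k+1)] ; factor over Q: parameters, x = -\frac{3}{8}, and C = -\frac{10}{11}.


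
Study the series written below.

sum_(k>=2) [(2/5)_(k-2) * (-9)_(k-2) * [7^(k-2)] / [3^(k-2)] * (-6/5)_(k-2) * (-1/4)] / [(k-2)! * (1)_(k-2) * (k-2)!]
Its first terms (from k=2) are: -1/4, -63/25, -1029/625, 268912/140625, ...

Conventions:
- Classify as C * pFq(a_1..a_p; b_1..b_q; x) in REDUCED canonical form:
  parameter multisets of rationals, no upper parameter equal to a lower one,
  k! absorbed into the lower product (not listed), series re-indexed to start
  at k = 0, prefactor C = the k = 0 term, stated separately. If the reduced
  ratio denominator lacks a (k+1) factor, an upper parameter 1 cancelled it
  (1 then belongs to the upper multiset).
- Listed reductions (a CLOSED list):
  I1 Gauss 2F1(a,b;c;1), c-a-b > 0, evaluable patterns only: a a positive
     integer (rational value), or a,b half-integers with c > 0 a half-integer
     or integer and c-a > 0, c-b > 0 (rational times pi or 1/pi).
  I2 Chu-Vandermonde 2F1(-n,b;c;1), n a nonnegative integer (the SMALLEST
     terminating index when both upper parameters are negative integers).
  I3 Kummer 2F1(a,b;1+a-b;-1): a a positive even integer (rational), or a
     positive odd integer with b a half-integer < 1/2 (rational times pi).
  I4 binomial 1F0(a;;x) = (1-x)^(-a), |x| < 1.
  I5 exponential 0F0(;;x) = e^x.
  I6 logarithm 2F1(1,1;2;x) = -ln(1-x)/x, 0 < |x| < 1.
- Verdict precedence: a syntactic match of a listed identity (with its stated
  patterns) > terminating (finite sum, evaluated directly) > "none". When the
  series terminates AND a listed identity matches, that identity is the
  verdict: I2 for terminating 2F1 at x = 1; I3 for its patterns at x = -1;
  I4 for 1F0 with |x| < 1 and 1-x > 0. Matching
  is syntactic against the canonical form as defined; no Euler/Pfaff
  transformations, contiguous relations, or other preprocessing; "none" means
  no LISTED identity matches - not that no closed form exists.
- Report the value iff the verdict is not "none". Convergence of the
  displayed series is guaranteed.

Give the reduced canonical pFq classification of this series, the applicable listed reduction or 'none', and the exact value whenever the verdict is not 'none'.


Structural cue: with t_0 = -1/4, the two geometric factors (C = -1/4, x = 7/3) combine into one argument.
Ratio: r(k) = (7/3) * (k-9) (k-6/5) (k+2/5) / [(k+1) (k+1) (k+1)] - rational in k. x = (7/3); t_0 = -1/4; negate the roots.

x = 7/3 here; the reduced form reads 3F2, upper {-9, -6/5, 2/5}, lower {1, 1}, C = -1/4. Verdict: terminating - the sum ends at index 9 because -9 is a negative integer; exact evaluation follows. Hence: -9053466491135516843/2502822875976562500.


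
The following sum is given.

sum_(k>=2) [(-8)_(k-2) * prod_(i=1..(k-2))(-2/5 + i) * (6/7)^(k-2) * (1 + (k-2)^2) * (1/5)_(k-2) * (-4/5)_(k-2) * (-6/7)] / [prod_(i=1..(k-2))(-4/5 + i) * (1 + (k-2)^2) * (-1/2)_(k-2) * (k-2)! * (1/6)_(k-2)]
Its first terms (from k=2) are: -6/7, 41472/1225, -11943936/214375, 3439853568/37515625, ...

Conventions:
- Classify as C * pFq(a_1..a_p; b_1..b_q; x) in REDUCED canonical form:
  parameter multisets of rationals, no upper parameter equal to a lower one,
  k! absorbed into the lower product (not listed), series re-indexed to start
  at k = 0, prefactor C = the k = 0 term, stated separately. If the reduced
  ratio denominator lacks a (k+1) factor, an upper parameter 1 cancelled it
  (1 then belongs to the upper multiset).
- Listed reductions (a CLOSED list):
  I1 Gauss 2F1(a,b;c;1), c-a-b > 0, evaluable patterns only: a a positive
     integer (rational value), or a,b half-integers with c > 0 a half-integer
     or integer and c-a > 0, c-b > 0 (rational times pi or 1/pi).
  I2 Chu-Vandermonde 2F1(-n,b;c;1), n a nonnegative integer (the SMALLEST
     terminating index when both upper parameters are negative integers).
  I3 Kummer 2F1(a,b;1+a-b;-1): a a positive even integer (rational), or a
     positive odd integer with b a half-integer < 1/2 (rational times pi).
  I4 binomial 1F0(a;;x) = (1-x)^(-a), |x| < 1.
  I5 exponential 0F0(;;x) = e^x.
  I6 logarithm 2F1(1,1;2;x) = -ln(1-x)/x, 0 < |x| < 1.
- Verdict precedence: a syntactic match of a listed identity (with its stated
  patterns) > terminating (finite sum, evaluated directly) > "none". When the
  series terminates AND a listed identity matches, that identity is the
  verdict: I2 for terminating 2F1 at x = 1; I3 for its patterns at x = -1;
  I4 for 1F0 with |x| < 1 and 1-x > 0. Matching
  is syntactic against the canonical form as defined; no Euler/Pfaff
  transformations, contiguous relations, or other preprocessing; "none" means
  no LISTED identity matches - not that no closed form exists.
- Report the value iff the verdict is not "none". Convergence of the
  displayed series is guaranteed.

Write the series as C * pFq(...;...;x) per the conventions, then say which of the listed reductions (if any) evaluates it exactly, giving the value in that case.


Canonical form: C = -6/7 times 3F2 with upper {-8, -4/5, 3/5}, lower {-1/2, 1/6}, x = 6/7. Verdict: terminating. (-8)_k vanishes past k = 8, leaving a 9-term sum, computed directly. Value: 11353410287140062112502933958/721270079919681549072265625.

Structural cue: with t_0 = -6/7, the lower running product (C = -6/7) is a rising factorial.
Term ratio: r(k) = (6/7) * (k-8) (k-4/5) (k+3/5) / [(k-1/2) (k+1/6) (k+1)] - poly over poly, x = (6/7) from leading terms; C = -6/7 at k = 0.


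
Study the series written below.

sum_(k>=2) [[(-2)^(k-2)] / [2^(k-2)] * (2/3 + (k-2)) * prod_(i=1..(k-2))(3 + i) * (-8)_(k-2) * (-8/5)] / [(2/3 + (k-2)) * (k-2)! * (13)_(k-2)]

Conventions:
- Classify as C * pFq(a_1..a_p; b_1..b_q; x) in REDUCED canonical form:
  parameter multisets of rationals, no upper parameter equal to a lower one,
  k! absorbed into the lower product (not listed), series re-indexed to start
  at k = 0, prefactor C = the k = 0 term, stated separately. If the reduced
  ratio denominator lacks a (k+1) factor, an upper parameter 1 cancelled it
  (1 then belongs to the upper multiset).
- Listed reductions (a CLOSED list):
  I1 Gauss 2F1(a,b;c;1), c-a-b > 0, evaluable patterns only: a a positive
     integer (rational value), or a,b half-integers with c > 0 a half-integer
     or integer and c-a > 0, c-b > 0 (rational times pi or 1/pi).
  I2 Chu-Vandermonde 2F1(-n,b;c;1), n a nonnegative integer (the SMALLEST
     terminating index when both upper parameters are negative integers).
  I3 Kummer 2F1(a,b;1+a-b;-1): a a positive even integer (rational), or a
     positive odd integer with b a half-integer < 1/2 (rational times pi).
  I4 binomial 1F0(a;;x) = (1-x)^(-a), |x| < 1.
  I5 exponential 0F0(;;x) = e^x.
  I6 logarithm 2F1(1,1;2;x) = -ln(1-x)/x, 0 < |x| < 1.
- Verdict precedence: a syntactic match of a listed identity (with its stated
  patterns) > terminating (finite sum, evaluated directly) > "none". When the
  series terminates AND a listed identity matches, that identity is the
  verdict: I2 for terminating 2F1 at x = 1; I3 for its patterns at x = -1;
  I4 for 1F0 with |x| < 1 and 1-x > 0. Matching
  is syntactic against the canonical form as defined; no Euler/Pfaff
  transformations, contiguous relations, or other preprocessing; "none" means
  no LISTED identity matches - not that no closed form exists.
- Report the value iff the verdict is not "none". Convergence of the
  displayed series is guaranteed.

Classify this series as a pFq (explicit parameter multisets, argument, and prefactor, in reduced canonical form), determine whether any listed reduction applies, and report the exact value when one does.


First insight: t_0 being -8/5, the two k-th powers (prefactor -8/5) combine into one argument.
Step ratio: r(k) = (-1) * (k-8) (k+4) / [(k+13) (k+1)] - rational in k. x = (-1); t_0 = -8/5; negate the roots.

Classification (C = -8/5): 2F1 with upper {-8, 4}, lower {13}, argument x = -1. Verdict at x = -1: Kummer's theorem (I3) matches (x = -1; c = 13 equals 1+a-b for upper {-8, 4}: listed pattern). Its exact value is -88/5.


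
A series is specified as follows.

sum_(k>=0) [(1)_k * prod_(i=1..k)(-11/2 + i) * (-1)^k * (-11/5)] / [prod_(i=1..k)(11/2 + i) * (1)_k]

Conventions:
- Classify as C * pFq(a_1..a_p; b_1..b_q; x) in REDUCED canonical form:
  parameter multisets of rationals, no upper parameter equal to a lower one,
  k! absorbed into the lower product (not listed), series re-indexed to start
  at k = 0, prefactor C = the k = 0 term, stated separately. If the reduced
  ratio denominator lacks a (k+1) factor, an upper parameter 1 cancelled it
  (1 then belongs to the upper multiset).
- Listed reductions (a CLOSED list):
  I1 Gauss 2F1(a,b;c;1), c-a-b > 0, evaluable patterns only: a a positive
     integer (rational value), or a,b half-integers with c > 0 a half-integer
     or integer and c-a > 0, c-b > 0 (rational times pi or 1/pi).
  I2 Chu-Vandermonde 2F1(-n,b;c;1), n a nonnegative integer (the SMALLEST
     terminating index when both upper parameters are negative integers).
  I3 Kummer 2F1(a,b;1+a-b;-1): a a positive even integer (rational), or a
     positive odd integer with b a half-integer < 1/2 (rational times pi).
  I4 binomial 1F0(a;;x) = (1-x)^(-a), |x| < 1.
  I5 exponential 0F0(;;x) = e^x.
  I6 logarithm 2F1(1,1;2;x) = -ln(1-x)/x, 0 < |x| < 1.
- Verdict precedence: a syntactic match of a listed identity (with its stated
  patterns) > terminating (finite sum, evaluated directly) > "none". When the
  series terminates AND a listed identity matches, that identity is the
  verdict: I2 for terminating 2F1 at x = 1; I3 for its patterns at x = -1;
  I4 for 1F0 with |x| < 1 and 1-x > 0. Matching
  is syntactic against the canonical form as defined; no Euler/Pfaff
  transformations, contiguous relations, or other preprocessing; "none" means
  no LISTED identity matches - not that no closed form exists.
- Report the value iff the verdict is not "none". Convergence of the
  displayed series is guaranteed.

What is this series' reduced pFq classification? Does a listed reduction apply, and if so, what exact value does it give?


x = -1 here; the reduced form reads 2F1, upper {-9/2, 1}, lower {13/2}, C = -11/5. Verdict: this is Kummer's theorem (I3) (x = -1; c = 13/2 equals 1+a-b for upper {-9/2, 1}: listed pattern). Value: (-7623/5120) * pi.

Key step: t_0 being -11/5, the running product (C = -11/5) telescopes to a rising factorial.
Adjacent-term ratio: r(k) = (-1) * (k-9/2) (k+1) / [(k+13/2) (k+1)] ; factor over Q: parameters, x = (-1), and C = -11/5.


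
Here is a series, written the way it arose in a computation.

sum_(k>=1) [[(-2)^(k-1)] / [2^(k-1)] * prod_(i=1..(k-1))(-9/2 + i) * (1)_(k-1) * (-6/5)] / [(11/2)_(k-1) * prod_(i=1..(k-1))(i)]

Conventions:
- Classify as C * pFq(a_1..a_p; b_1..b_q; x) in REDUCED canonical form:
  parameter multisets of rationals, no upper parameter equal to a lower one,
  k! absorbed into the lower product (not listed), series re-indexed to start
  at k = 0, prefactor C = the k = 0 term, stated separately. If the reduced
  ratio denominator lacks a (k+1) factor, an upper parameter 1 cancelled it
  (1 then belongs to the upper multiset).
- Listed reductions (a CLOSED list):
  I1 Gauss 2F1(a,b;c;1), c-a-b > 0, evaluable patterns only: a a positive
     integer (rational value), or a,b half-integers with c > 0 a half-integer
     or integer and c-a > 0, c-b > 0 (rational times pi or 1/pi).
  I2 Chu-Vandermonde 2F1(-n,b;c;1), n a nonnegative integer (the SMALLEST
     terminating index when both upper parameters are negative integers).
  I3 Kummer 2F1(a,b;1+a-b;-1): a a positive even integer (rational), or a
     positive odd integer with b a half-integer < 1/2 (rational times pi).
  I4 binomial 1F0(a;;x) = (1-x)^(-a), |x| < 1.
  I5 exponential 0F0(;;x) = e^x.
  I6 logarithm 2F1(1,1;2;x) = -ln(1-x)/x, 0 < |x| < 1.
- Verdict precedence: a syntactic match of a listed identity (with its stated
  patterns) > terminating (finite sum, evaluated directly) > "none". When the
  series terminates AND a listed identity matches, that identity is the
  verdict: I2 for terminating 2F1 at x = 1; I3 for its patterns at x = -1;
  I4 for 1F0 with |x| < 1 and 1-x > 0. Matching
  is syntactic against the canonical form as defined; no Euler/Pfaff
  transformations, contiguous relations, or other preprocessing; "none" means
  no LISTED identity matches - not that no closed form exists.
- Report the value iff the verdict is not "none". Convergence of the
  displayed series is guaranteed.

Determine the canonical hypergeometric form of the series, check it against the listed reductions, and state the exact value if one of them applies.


This is -6/5 * 2F1(-7/2, 1; 11/2; -1) in reduced canonical form. Verdict: this is the Kummer evaluation I3 (x = -1; c = 11/2 equals 1+a-b for upper {-7/2, 1}: listed pattern). Its exact value is (-189/256) * pi.

Key step: x = (-1) and the two k-th powers (C = -6/5) combine into one argument.
Term ratio: r(k) = (-1) * (k-7/2) (k+1) / [(k+11/2) (k+1)] ; factor over Q: parameters, x = (-1), and C = -6/5.


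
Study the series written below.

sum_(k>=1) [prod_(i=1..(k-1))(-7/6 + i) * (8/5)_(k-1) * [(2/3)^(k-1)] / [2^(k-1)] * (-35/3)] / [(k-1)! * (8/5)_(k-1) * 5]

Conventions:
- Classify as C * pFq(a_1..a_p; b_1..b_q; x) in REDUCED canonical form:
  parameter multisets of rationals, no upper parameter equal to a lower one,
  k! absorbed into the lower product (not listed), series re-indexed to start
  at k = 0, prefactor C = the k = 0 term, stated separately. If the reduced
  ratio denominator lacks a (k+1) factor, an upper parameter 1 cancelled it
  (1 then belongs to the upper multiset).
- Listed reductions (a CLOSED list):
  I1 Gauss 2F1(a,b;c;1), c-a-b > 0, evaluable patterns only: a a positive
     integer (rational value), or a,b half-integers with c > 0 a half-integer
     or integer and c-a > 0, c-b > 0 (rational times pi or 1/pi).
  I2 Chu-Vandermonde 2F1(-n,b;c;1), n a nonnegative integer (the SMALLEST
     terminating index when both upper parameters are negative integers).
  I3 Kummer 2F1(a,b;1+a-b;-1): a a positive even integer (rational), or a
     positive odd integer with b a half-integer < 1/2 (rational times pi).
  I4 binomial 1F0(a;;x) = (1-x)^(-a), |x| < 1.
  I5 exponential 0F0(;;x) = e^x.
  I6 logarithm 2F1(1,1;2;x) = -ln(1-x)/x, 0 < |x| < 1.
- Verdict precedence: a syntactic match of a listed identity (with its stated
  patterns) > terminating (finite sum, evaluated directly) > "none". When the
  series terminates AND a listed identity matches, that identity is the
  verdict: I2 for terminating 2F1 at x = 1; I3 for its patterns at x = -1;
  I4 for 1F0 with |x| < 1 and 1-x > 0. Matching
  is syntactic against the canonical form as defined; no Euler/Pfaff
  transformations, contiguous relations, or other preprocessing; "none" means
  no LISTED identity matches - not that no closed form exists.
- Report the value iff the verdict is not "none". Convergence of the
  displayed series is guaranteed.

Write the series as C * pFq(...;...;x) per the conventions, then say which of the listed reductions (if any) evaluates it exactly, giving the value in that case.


Canonical form: C = -7/3 times 1F0 with upper {-1/6}, lower {-}, x = 1/3. Verdict: this is binomial (I4) (the 1F0 binomial series: exponent 1/6, x = 1/3). Exact value: (-7/3) * (2/3)^(1/6).

First insight: t_0 = -7/3 here, and the two k-th powers (C = -7/3, x = 1/3) combine into one argument.
Ratio: r(k) = (1/3) * (k-1/6) / [(k+1)] - poly over poly, x = (1/3) from leading terms; C = -7/3 at k = 0.


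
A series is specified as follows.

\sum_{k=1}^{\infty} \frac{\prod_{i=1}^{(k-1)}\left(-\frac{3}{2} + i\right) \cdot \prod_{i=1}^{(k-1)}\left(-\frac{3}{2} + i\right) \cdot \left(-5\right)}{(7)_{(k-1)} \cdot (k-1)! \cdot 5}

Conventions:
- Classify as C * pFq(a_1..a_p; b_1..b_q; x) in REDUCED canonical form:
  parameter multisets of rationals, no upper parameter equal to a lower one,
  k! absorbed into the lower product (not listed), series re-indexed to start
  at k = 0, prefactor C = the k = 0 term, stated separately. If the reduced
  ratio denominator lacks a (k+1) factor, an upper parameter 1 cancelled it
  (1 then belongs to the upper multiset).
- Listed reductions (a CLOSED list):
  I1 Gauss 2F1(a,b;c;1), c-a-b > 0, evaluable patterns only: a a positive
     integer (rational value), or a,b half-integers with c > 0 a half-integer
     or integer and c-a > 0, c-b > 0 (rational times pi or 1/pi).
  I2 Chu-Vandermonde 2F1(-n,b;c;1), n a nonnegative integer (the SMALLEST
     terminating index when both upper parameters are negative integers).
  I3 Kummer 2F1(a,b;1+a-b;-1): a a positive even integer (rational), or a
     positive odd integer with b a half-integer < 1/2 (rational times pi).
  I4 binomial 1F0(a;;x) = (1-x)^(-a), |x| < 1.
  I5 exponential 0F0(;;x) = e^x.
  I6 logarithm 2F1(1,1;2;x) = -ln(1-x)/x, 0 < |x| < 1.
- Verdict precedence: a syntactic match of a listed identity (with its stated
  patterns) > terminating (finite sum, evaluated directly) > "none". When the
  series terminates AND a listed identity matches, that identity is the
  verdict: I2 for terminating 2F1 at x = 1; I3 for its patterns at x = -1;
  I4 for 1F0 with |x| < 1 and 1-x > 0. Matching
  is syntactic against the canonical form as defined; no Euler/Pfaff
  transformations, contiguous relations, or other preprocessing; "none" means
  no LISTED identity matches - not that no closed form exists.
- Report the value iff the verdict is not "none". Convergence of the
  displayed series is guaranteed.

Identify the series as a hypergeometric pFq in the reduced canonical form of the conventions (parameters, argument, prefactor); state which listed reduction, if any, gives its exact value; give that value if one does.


Prefactor -1, argument 1: 2F1 with upper {-\frac{1}{2}, -\frac{1}{2}} over lower {7}. Verdict: Gauss (I1, half-integer pattern) matches (x = 1; upper {-\frac{1}{2}, -\frac{1}{2}} half-integers, c = 7 in the evaluable pattern). Sum: \left(-\frac{4194304}{1288287}\right) / \pi.

Key step: t_0 = -1 here, and the running product (C = -1, x = 1) telescopes to a rising factorial.
Adjacent-term ratio: r(k) = 1 * (k-\frac{1}{2}) (k-\frac{1}{2}) / [(k+7) (k+1)] - poly over poly, x = 1 from leading terms; C = -1 at k = 0.


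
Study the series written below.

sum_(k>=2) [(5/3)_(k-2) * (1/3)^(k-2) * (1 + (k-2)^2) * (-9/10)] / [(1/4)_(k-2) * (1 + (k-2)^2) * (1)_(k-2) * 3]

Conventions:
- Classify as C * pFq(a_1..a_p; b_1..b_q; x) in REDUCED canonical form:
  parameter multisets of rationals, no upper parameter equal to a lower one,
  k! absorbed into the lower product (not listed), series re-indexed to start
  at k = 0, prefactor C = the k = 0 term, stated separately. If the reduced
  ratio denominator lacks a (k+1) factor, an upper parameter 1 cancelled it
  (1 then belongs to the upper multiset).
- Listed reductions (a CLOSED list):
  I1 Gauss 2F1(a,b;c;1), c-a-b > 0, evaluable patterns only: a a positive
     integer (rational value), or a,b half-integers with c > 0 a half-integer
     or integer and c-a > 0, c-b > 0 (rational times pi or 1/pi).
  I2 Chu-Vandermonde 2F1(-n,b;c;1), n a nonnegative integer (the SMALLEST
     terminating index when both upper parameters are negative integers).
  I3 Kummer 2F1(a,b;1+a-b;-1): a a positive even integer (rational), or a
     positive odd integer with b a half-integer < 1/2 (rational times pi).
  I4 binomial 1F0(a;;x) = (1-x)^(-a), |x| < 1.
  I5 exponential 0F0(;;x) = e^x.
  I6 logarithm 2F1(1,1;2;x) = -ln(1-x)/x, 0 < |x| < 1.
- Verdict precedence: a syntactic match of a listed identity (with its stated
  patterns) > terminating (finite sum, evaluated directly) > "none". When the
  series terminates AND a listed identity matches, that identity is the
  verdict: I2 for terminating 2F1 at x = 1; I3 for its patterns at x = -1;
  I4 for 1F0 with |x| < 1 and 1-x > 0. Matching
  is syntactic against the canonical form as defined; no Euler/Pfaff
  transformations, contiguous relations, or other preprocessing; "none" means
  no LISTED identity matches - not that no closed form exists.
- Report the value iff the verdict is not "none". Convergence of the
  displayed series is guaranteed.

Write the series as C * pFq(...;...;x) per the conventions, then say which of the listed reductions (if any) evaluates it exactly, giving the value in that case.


Key step: x = (1/3) and the constant factors (C = -3/10, x = 1/3) combine into one prefactor.
Adjacent-term ratio: r(k) = (1/3) * (k+5/3) / [(k+1/4) (k+1)] - rational; roots negated = parameters, x = (1/3), C = -3/10.

At argument 1/3: a 1F1 with upper {5/3}, lower {1/4}, scaled by C = -3/10. Verdict: none. A 1F1 with upper {5/3} fits none of I1-I6 at x = 1/3; the sum runs forever.


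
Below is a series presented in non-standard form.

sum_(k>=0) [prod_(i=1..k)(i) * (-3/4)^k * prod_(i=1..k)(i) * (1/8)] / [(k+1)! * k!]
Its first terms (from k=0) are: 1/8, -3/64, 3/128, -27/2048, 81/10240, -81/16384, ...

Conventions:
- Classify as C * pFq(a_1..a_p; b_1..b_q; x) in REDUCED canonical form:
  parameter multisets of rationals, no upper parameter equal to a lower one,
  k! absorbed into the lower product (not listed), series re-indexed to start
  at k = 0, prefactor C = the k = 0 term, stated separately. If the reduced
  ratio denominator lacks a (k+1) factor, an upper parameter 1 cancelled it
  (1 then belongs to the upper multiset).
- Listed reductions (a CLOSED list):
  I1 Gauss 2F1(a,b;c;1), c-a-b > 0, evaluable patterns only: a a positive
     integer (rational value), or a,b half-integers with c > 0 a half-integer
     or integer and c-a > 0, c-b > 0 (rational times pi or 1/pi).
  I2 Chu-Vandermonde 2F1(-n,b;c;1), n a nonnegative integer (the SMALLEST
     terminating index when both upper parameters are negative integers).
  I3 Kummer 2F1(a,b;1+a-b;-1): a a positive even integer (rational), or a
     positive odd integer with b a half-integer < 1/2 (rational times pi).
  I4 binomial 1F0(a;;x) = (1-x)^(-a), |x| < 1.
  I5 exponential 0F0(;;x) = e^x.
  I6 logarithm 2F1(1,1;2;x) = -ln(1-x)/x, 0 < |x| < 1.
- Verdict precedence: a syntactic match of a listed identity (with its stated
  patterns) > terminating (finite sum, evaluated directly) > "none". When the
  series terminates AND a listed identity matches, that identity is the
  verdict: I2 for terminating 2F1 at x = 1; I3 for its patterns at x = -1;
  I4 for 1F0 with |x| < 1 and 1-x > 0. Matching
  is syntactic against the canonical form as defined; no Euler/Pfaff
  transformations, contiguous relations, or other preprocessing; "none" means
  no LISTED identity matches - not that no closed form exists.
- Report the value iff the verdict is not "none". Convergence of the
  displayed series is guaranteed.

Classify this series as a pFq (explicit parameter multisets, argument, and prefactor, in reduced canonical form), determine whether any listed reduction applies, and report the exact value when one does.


With C = 1/8: the canonical form is 2F1(1, 1; 2; -3/4). Verdict (x = -3/4): logarithm (I6) applies (the logarithm: parameters (1,1;2), x = -3/4). Exact value: (1/6) * ln(7/4).

Key step: from the first term 1/8: the running product (C = 1/8, x = -3/4) telescopes to a rising factorial.
Ratio: r(k) = (-3/4) * (k+1) (k+1) / [(k+2) (k+1)] - poly over poly, x = (-3/4) from leading terms; C = 1/8 at k = 0.


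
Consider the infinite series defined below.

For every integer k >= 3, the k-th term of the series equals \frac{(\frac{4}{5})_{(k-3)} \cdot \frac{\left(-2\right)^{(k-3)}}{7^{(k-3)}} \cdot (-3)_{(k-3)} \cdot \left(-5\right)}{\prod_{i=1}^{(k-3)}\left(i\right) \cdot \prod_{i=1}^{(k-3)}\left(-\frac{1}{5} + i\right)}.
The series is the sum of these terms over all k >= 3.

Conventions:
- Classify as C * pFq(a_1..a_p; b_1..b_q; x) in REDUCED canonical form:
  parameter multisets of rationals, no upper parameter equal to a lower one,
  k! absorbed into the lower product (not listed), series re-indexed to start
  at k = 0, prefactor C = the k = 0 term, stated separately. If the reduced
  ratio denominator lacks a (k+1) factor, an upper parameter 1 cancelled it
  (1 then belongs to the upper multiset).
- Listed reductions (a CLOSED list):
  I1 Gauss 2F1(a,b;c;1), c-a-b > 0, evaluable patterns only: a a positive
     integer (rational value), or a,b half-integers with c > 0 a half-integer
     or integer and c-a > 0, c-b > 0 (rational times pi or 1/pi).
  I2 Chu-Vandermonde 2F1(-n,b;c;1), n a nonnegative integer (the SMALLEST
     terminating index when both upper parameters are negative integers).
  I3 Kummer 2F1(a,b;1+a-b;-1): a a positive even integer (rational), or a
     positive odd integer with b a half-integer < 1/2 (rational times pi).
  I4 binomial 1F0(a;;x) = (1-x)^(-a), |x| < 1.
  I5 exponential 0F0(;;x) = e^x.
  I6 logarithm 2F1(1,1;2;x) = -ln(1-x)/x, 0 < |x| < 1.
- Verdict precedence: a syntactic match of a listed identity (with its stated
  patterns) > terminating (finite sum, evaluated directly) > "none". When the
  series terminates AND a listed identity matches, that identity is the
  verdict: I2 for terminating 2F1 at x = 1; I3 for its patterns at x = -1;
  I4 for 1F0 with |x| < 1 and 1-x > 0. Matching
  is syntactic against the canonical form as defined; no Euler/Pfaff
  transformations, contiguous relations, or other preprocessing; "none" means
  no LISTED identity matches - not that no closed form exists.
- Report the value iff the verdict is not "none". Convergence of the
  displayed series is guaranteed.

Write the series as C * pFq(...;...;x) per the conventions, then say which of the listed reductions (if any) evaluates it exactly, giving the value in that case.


Prefactor -5, argument -\frac{2}{7}: 1F0 with upper {-3} over lower {-}. Verdict (x = -\frac{2}{7}): the I4 binomial reduction applies (the 1F0 binomial series: exponent 3, x = -\frac{2}{7}). Sum: -\frac{3645}{343}.

First insight: t_0 = -5 here, and the two geometric factors (C = -5, x = -2/7) combine into one argument.
Ratio: r(k) = -\frac{2}{7} * (k-3) / [(k+1)] ; factor over Q: parameters, x = -\frac{2}{7}, and C = -5.


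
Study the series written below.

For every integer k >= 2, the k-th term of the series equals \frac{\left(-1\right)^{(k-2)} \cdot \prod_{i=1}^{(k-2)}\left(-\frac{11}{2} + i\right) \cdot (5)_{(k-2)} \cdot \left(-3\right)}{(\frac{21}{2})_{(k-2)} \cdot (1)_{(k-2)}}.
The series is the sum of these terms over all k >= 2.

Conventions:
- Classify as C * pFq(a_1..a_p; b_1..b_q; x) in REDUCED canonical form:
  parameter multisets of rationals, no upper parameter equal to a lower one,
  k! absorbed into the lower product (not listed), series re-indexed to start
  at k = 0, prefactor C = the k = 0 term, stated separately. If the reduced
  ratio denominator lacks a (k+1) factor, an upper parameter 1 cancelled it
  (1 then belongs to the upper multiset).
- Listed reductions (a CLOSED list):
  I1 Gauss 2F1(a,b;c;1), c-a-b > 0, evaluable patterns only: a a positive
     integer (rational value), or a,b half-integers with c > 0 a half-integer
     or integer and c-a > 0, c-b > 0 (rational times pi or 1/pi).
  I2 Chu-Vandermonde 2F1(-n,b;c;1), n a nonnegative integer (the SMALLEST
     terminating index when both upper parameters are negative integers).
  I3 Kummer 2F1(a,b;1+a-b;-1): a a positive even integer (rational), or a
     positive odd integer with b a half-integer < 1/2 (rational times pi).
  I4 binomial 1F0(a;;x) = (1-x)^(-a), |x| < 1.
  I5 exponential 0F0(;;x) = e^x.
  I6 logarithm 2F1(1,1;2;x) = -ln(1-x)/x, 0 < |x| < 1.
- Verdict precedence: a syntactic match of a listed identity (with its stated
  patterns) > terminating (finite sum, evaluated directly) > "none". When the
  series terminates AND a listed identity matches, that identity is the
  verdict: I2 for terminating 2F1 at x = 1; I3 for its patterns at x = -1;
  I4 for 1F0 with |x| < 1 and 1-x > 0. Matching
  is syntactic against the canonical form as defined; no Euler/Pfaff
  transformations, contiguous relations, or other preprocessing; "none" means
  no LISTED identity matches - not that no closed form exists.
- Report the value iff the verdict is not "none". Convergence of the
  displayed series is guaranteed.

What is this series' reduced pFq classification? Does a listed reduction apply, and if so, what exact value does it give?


Classification (C = -3): 2F1 with upper {-\frac{9}{2}, 5}, lower {\frac{21}{2}}, argument x = -1. Verdict: this is the Kummer evaluation I3 (x = -1; c = \frac{21}{2} equals 1+a-b for upper {-\frac{9}{2}, 5}: listed pattern). Hence: \left(-\frac{6235515}{1048576}\right) \cdot \pi.

Key step: t_0 being -3, (1)_k (prefactor -3) is k! itself.
Ratio: r(k) = -1 * (k-\frac{9}{2}) (k+5) / [(k+\frac{21}{2}) (k+1)] - poly over poly, x = -1 from leading terms; C = -3 at k = 0.
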